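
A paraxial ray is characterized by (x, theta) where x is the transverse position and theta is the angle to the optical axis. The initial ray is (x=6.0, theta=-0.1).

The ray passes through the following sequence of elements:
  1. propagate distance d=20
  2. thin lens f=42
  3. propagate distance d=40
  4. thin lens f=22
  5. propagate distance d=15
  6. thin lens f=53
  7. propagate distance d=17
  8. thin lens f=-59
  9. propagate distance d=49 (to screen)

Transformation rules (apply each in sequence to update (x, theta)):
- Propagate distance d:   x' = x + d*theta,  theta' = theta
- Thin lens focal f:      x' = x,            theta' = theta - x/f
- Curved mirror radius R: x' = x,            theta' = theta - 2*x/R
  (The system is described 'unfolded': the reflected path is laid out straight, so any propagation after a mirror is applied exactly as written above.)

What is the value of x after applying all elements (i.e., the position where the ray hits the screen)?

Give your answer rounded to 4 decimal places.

Initial: x=6.0000 theta=-0.1000
After 1 (propagate distance d=20): x=4.0000 theta=-0.1000
After 2 (thin lens f=42): x=4.0000 theta=-41/210 (≈-0.1952)
After 3 (propagate distance d=40): x=-80/21 (≈-3.8095) theta=-41/210 (≈-0.1952)
After 4 (thin lens f=22): x=-80/21 (≈-3.8095) theta=-17/770 (≈-0.0221)
After 5 (propagate distance d=15): x=-1913/462 (≈-4.1407) theta=-17/770 (≈-0.0221)
After 6 (thin lens f=53): x=-1913/462 (≈-4.1407) theta=3431/61215 (≈0.0560)
After 7 (propagate distance d=17): x=-11827/3710 (≈-3.1879) theta=3431/61215 (≈0.0560)
After 8 (thin lens f=-59): x=-11827/3710 (≈-3.1879) theta=2081/1031910 (≈0.0020)
After 9 (propagate distance d=49 (to screen)): x=-11156693/3611685 (≈-3.0891) theta=2081/1031910 (≈0.0020)
Rounded to 4 decimal places: x = -3.0891

Answer: -3.0891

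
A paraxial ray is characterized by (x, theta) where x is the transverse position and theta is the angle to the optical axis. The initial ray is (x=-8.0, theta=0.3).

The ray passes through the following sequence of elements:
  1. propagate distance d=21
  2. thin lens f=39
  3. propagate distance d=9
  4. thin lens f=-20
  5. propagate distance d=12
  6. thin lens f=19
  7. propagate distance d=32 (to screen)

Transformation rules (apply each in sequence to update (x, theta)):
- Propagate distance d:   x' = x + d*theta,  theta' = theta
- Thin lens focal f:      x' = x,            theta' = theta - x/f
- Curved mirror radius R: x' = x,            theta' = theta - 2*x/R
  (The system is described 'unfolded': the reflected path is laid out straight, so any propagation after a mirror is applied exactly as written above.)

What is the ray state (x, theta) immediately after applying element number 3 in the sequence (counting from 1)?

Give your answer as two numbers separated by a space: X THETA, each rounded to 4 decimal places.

Answer: 1.3923 0.3436

Derivation:
Initial: x=-8.0000 theta=0.3000
After 1 (propagate distance d=21): x=-1.7000 theta=0.3000
After 2 (thin lens f=39): x=-1.7000 theta=67/195 (≈0.3436)
After 3 (propagate distance d=9): x=181/130 (≈1.3923) theta=67/195 (≈0.3436)
Rounded to 4 decimal places: x = 1.3923, theta = 0.3436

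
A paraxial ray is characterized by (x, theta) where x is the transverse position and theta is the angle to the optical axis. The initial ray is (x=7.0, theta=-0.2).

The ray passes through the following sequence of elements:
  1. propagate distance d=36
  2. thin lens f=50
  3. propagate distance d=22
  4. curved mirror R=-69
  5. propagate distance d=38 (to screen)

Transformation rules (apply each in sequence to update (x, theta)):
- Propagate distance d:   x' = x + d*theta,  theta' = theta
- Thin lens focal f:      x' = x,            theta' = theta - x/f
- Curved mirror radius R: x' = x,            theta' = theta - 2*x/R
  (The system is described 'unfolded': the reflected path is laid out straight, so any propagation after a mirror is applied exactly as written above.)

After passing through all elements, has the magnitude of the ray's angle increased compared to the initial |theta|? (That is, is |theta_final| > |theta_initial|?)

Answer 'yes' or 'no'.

Initial: x=7.0000 theta=-0.2000
After 1 (propagate distance d=36): x=-0.2000 theta=-0.2000
After 2 (thin lens f=50): x=-0.2000 theta=-0.1960
After 3 (propagate distance d=22): x=-4.5120 theta=-0.1960
After 4 (curved mirror R=-69): x=-4.5120 theta=-1879/5750 (≈-0.3268)
After 5 (propagate distance d=38 (to screen)): x=-48673/2875 (≈-16.9297) theta=-1879/5750 (≈-0.3268)
|theta_initial|=0.2000 |theta_final|=1879/5750 (≈0.3268) -> increased

Answer: yes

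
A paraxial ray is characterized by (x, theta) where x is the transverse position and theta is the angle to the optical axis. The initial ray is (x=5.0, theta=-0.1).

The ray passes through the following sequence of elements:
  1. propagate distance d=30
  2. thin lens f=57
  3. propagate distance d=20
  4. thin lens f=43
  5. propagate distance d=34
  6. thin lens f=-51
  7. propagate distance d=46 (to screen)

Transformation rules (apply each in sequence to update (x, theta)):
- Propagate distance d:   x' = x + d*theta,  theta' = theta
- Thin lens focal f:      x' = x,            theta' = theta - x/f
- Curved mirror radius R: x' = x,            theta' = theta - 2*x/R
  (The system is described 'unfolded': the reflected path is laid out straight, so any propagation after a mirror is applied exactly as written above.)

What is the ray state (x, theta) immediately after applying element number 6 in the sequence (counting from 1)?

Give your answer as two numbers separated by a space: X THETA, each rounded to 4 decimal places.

Answer: -4.7399 -0.2117

Derivation:
Initial: x=5.0000 theta=-0.1000
After 1 (propagate distance d=30): x=2.0000 theta=-0.1000
After 2 (thin lens f=57): x=2.0000 theta=-77/570 (≈-0.1351)
After 3 (propagate distance d=20): x=-40/57 (≈-0.7018) theta=-77/570 (≈-0.1351)
After 4 (thin lens f=43): x=-40/57 (≈-0.7018) theta=-2911/24510 (≈-0.1188)
After 5 (propagate distance d=34): x=-58087/12255 (≈-4.7399) theta=-2911/24510 (≈-0.1188)
After 6 (thin lens f=-51): x=-58087/12255 (≈-4.7399) theta=-52927/250002 (≈-0.2117)
Rounded to 4 decimal places: x = -4.7399, theta = -0.2117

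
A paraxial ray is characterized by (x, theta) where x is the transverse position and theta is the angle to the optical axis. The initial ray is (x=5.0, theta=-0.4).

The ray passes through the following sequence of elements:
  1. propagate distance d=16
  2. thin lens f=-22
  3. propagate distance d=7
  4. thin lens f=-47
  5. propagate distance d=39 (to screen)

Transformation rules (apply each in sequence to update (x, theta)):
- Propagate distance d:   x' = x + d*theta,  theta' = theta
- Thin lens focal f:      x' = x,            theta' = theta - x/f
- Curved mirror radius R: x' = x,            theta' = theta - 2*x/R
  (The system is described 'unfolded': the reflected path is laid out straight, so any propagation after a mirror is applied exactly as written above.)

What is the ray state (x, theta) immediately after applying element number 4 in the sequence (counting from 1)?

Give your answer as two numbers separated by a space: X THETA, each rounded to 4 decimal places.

Initial: x=5.0000 theta=-0.4000
After 1 (propagate distance d=16): x=-1.4000 theta=-0.4000
After 2 (thin lens f=-22): x=-1.4000 theta=-51/110 (≈-0.4636)
After 3 (propagate distance d=7): x=-511/110 (≈-4.6455) theta=-51/110 (≈-0.4636)
After 4 (thin lens f=-47): x=-511/110 (≈-4.6455) theta=-1454/2585 (≈-0.5625)
Rounded to 4 decimal places: x = -4.6455, theta = -0.5625

Answer: -4.6455 -0.5625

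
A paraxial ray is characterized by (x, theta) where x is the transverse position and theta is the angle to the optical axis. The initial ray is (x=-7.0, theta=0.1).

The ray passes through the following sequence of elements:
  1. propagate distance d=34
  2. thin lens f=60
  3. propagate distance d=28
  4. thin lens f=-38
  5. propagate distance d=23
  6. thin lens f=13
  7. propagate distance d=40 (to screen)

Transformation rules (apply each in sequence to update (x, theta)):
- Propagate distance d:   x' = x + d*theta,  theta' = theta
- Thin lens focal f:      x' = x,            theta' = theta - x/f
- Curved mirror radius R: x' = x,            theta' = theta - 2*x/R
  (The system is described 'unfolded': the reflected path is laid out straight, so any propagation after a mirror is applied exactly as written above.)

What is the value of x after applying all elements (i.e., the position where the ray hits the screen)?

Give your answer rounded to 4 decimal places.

Initial: x=-7.0000 theta=0.1000
After 1 (propagate distance d=34): x=-3.6000 theta=0.1000
After 2 (thin lens f=60): x=-3.6000 theta=0.1600
After 3 (propagate distance d=28): x=0.8800 theta=0.1600
After 4 (thin lens f=-38): x=0.8800 theta=87/475 (≈0.1832)
After 5 (propagate distance d=23): x=2419/475 (≈5.0926) theta=87/475 (≈0.1832)
After 6 (thin lens f=13): x=2419/475 (≈5.0926) theta=-1288/6175 (≈-0.2086)
After 7 (propagate distance d=40 (to screen)): x=-20073/6175 (≈-3.2507) theta=-1288/6175 (≈-0.2086)
Rounded to 4 decimal places: x = -3.2507

Answer: -3.2507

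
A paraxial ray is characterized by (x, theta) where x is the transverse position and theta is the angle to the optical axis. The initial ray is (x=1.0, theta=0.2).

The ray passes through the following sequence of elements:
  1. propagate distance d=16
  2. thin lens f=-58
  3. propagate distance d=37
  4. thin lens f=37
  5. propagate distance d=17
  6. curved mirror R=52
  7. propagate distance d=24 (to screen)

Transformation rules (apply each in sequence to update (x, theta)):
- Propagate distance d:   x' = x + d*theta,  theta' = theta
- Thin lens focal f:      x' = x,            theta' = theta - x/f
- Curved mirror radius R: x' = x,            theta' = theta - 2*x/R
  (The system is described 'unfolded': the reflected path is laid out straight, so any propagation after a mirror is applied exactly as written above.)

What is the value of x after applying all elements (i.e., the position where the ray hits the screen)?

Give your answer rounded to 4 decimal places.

Initial: x=1.0000 theta=0.2000
After 1 (propagate distance d=16): x=4.2000 theta=0.2000
After 2 (thin lens f=-58): x=4.2000 theta=79/290 (≈0.2724)
After 3 (propagate distance d=37): x=4141/290 (≈14.2793) theta=79/290 (≈0.2724)
After 4 (thin lens f=37): x=4141/290 (≈14.2793) theta=-21/185 (≈-0.1135)
After 5 (propagate distance d=17): x=132511/10730 (≈12.3496) theta=-21/185 (≈-0.1135)
After 6 (curved mirror R=52): x=132511/10730 (≈12.3496) theta=-164179/278980 (≈-0.5885)
After 7 (propagate distance d=24 (to screen)): x=-49501/27898 (≈-1.7744) theta=-164179/278980 (≈-0.5885)
Rounded to 4 decimal places: x = -1.7744

Answer: -1.7744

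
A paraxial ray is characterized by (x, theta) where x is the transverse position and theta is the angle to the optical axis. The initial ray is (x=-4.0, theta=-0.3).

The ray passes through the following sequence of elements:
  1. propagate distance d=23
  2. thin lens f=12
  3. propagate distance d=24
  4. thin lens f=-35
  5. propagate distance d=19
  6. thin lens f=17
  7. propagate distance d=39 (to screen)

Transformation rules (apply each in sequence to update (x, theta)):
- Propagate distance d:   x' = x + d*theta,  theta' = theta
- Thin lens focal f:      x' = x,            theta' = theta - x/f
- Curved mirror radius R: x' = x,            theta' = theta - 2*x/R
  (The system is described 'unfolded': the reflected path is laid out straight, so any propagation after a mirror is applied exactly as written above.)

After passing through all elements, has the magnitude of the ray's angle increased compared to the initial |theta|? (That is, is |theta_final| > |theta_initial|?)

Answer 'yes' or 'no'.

Initial: x=-4.0000 theta=-0.3000
After 1 (propagate distance d=23): x=-10.9000 theta=-0.3000
After 2 (thin lens f=12): x=-10.9000 theta=73/120 (≈0.6083)
After 3 (propagate distance d=24): x=3.7000 theta=73/120 (≈0.6083)
After 4 (thin lens f=-35): x=3.7000 theta=2999/4200 (≈0.7140)
After 5 (propagate distance d=19): x=72521/4200 (≈17.2669) theta=2999/4200 (≈0.7140)
After 6 (thin lens f=17): x=72521/4200 (≈17.2669) theta=-10769/35700 (≈-0.3017)
After 7 (propagate distance d=39 (to screen)): x=2245/408 (≈5.5025) theta=-10769/35700 (≈-0.3017)
|theta_initial|=0.3000 |theta_final|=10769/35700 (≈0.3017) -> increased

Answer: yes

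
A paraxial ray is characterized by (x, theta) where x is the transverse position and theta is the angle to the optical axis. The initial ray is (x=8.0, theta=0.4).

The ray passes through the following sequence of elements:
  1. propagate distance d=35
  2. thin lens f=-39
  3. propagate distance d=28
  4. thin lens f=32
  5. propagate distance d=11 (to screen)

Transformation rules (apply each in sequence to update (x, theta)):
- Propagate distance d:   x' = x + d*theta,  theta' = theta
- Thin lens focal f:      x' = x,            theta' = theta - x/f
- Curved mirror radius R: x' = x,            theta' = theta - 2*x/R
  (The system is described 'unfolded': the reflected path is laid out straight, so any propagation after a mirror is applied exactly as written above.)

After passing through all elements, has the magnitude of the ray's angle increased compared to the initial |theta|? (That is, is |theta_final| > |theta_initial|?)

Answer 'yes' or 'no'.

Initial: x=8.0000 theta=0.4000
After 1 (propagate distance d=35): x=22.0000 theta=0.4000
After 2 (thin lens f=-39): x=22.0000 theta=188/195 (≈0.9641)
After 3 (propagate distance d=28): x=9554/195 (≈48.9949) theta=188/195 (≈0.9641)
After 4 (thin lens f=32): x=9554/195 (≈48.9949) theta=-1769/3120 (≈-0.5670)
After 5 (propagate distance d=11 (to screen)): x=26681/624 (≈42.7580) theta=-1769/3120 (≈-0.5670)
|theta_initial|=0.4000 |theta_final|=1769/3120 (≈0.5670) -> increased

Answer: yes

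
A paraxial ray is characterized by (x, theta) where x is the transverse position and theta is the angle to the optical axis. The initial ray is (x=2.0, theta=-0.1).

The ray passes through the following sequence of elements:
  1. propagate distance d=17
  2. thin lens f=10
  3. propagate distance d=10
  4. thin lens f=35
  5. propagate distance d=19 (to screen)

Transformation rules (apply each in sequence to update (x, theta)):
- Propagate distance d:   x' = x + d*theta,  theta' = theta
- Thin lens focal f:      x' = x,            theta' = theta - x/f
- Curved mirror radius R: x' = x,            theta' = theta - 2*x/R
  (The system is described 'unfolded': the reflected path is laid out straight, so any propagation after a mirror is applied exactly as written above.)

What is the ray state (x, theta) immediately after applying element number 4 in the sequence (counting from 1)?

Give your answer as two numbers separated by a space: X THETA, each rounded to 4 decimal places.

Answer: -1.0000 -0.1014

Derivation:
Initial: x=2.0000 theta=-0.1000
After 1 (propagate distance d=17): x=0.3000 theta=-0.1000
After 2 (thin lens f=10): x=0.3000 theta=-0.1300
After 3 (propagate distance d=10): x=-1.0000 theta=-0.1300
After 4 (thin lens f=35): x=-1.0000 theta=-71/700 (≈-0.1014)
Rounded to 4 decimal places: x = -1.0000, theta = -0.1014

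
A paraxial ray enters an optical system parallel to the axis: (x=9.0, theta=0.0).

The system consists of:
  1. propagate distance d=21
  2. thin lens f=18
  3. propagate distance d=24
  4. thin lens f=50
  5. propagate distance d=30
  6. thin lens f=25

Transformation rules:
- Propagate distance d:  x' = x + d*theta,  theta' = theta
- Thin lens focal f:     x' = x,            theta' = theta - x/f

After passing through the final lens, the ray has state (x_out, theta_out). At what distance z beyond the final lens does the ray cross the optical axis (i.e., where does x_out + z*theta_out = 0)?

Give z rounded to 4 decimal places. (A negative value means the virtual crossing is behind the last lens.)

Answer: 77.8846

Derivation:
Initial: x=9.0000 theta=0.0000
After 1 (propagate distance d=21): x=9.0000 theta=0.0000
After 2 (thin lens f=18): x=9.0000 theta=-0.5000
After 3 (propagate distance d=24): x=-3.0000 theta=-0.5000
After 4 (thin lens f=50): x=-3.0000 theta=-0.4400
After 5 (propagate distance d=30): x=-16.2000 theta=-0.4400
After 6 (thin lens f=25): x=-16.2000 theta=0.2080
z_focus = -x_out/theta_out = -(-16.2000)/(0.2080) = 2025/26 ≈ 77.8846
Rounded to 4 decimal places: z = 77.8846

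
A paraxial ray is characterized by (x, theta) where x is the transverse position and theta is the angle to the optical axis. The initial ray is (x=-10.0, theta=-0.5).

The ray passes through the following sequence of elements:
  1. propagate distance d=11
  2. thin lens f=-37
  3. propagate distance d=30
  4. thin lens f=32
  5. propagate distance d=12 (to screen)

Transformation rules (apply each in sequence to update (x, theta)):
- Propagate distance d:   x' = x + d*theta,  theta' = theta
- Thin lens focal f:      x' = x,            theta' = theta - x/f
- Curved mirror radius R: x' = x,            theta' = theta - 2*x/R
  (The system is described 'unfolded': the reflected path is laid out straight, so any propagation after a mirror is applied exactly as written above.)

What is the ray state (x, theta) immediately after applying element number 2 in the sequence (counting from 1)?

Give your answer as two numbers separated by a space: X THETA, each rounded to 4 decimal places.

Initial: x=-10.0000 theta=-0.5000
After 1 (propagate distance d=11): x=-15.5000 theta=-0.5000
After 2 (thin lens f=-37): x=-15.5000 theta=-34/37 (≈-0.9189)
Rounded to 4 decimal places: x = -15.5000, theta = -0.9189

Answer: -15.5000 -0.9189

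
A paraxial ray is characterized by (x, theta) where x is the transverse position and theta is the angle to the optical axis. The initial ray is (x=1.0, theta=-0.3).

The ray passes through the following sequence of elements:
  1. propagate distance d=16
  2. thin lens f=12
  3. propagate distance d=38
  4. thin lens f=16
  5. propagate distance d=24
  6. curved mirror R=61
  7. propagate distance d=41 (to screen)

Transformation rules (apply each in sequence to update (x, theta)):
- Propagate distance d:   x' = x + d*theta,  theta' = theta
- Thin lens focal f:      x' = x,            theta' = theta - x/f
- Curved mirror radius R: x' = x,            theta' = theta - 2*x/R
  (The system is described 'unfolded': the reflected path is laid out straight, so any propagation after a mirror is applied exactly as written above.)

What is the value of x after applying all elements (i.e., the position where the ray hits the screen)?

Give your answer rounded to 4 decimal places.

Answer: 8.1151

Derivation:
Initial: x=1.0000 theta=-0.3000
After 1 (propagate distance d=16): x=-3.8000 theta=-0.3000
After 2 (thin lens f=12): x=-3.8000 theta=1/60 (≈0.0167)
After 3 (propagate distance d=38): x=-19/6 (≈-3.1667) theta=1/60 (≈0.0167)
After 4 (thin lens f=16): x=-19/6 (≈-3.1667) theta=103/480 (≈0.2146)
After 5 (propagate distance d=24): x=119/60 (≈1.9833) theta=103/480 (≈0.2146)
After 6 (curved mirror R=61): x=119/60 (≈1.9833) theta=4379/29280 (≈0.1496)
After 7 (propagate distance d=41 (to screen)): x=237611/29280 (≈8.1151) theta=4379/29280 (≈0.1496)
Rounded to 4 decimal places: x = 8.1151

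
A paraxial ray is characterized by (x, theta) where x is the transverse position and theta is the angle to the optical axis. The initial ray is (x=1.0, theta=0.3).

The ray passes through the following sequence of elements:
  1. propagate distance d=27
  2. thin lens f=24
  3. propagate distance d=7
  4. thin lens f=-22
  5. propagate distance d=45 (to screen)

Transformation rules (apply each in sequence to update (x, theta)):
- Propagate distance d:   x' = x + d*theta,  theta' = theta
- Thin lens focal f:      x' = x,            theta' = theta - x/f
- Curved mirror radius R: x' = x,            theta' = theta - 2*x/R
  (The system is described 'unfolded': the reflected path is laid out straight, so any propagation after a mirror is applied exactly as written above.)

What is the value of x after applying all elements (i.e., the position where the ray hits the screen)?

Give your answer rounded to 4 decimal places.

Answer: 22.4634

Derivation:
Initial: x=1.0000 theta=0.3000
After 1 (propagate distance d=27): x=9.1000 theta=0.3000
After 2 (thin lens f=24): x=9.1000 theta=-19/240 (≈-0.0792)
After 3 (propagate distance d=7): x=2051/240 (≈8.5458) theta=-19/240 (≈-0.0792)
After 4 (thin lens f=-22): x=2051/240 (≈8.5458) theta=1633/5280 (≈0.3093)
After 5 (propagate distance d=45 (to screen)): x=118607/5280 (≈22.4634) theta=1633/5280 (≈0.3093)
Rounded to 4 decimal places: x = 22.4634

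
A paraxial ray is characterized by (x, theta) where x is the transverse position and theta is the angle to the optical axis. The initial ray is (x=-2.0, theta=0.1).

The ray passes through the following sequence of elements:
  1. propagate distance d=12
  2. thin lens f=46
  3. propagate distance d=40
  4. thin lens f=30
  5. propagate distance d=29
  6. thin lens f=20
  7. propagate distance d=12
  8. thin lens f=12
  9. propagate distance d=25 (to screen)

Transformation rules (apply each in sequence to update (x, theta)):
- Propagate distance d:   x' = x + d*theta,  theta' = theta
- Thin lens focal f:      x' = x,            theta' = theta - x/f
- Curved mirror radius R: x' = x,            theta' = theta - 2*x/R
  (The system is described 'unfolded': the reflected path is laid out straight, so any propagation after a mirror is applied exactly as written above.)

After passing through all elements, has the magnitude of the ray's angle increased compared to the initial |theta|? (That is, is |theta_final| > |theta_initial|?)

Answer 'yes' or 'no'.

Initial: x=-2.0000 theta=0.1000
After 1 (propagate distance d=12): x=-0.8000 theta=0.1000
After 2 (thin lens f=46): x=-0.8000 theta=27/230 (≈0.1174)
After 3 (propagate distance d=40): x=448/115 (≈3.8957) theta=27/230 (≈0.1174)
After 4 (thin lens f=30): x=448/115 (≈3.8957) theta=-43/3450 (≈-0.0125)
After 5 (propagate distance d=29): x=12193/3450 (≈3.5342) theta=-43/3450 (≈-0.0125)
After 6 (thin lens f=20): x=12193/3450 (≈3.5342) theta=-4351/23000 (≈-0.1892)
After 7 (propagate distance d=12): x=10903/8625 (≈1.2641) theta=-4351/23000 (≈-0.1892)
After 8 (thin lens f=12): x=10903/8625 (≈1.2641) theta=-12193/41400 (≈-0.2945)
After 9 (propagate distance d=25 (to screen)): x=-1262453/207000 (≈-6.0988) theta=-12193/41400 (≈-0.2945)
|theta_initial|=0.1000 |theta_final|=12193/41400 (≈0.2945) -> increased

Answer: yes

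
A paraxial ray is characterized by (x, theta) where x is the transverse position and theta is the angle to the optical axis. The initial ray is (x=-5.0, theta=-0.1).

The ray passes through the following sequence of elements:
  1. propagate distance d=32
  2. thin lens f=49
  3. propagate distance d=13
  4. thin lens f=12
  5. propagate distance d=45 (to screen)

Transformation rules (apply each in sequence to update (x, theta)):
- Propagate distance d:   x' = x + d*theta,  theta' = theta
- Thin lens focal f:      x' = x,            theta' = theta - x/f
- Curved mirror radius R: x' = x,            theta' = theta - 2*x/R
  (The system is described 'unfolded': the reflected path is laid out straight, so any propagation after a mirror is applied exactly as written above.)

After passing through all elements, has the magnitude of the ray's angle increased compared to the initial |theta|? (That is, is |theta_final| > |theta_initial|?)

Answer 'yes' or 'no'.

Initial: x=-5.0000 theta=-0.1000
After 1 (propagate distance d=32): x=-8.2000 theta=-0.1000
After 2 (thin lens f=49): x=-8.2000 theta=33/490 (≈0.0673)
After 3 (propagate distance d=13): x=-3589/490 (≈-7.3245) theta=33/490 (≈0.0673)
After 4 (thin lens f=12): x=-3589/490 (≈-7.3245) theta=797/1176 (≈0.6777)
After 5 (propagate distance d=45 (to screen)): x=45419/1960 (≈23.1730) theta=797/1176 (≈0.6777)
|theta_initial|=0.1000 |theta_final|=797/1176 (≈0.6777) -> increased

Answer: yes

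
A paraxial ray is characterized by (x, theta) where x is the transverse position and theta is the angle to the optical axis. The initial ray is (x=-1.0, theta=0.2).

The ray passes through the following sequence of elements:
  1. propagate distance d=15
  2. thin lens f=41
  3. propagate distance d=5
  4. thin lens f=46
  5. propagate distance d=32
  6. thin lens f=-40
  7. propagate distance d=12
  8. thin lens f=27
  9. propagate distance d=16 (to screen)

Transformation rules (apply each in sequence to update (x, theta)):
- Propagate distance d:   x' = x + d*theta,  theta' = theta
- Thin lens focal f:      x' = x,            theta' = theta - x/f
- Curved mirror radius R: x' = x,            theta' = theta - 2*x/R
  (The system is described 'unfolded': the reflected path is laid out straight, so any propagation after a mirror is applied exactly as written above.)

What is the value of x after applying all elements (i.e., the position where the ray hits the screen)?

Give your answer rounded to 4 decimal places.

Initial: x=-1.0000 theta=0.2000
After 1 (propagate distance d=15): x=2.0000 theta=0.2000
After 2 (thin lens f=41): x=2.0000 theta=31/205 (≈0.1512)
After 3 (propagate distance d=5): x=113/41 (≈2.7561) theta=31/205 (≈0.1512)
After 4 (thin lens f=46): x=113/41 (≈2.7561) theta=21/230 (≈0.0913)
After 5 (propagate distance d=32): x=26771/4715 (≈5.6778) theta=21/230 (≈0.0913)
After 6 (thin lens f=-40): x=26771/4715 (≈5.6778) theta=43991/188600 (≈0.2333)
After 7 (propagate distance d=12): x=399683/47150 (≈8.4768) theta=43991/188600 (≈0.2333)
After 8 (thin lens f=27): x=399683/47150 (≈8.4768) theta=-16439/203688 (≈-0.0807)
After 9 (propagate distance d=16 (to screen)): x=9147541/1273050 (≈7.1855) theta=-16439/203688 (≈-0.0807)
Rounded to 4 decimal places: x = 7.1855

Answer: 7.1855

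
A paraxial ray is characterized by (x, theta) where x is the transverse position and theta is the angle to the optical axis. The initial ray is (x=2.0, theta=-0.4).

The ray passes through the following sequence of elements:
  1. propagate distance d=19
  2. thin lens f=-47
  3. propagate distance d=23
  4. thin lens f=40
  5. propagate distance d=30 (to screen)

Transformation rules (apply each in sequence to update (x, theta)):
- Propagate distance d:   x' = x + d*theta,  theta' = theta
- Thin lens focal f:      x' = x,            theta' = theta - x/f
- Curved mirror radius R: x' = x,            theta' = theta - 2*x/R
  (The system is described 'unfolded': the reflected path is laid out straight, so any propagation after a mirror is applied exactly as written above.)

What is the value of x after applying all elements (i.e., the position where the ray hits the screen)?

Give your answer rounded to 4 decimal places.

Answer: -19.9596

Derivation:
Initial: x=2.0000 theta=-0.4000
After 1 (propagate distance d=19): x=-5.6000 theta=-0.4000
After 2 (thin lens f=-47): x=-5.6000 theta=-122/235 (≈-0.5191)
After 3 (propagate distance d=23): x=-4122/235 (≈-17.5404) theta=-122/235 (≈-0.5191)
After 4 (thin lens f=40): x=-4122/235 (≈-17.5404) theta=-379/4700 (≈-0.0806)
After 5 (propagate distance d=30 (to screen)): x=-9381/470 (≈-19.9596) theta=-379/4700 (≈-0.0806)
Rounded to 4 decimal places: x = -19.9596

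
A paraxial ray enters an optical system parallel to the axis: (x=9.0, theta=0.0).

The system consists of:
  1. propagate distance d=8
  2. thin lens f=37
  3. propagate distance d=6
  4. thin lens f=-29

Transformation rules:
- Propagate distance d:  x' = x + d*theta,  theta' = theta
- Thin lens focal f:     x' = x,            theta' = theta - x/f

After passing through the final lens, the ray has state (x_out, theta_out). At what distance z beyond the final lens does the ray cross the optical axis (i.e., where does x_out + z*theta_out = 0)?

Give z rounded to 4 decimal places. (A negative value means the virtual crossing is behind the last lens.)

Answer: -449.5000

Derivation:
Initial: x=9.0000 theta=0.0000
After 1 (propagate distance d=8): x=9.0000 theta=0.0000
After 2 (thin lens f=37): x=9.0000 theta=-9/37 (≈-0.2432)
After 3 (propagate distance d=6): x=279/37 (≈7.5405) theta=-9/37 (≈-0.2432)
After 4 (thin lens f=-29): x=279/37 (≈7.5405) theta=18/1073 (≈0.0168)
z_focus = -x_out/theta_out = -(279/37)/(18/1073) = -449.5000
Rounded to 4 decimal places: z = -449.5000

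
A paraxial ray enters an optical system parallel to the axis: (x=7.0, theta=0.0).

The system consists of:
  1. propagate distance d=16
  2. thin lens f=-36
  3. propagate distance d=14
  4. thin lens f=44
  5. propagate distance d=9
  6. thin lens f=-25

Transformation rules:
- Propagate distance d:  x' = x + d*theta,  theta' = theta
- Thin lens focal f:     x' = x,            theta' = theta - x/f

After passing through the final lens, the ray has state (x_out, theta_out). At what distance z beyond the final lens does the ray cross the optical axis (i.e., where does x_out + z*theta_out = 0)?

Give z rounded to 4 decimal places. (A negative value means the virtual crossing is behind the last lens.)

Initial: x=7.0000 theta=0.0000
After 1 (propagate distance d=16): x=7.0000 theta=0.0000
After 2 (thin lens f=-36): x=7.0000 theta=7/36 (≈0.1944)
After 3 (propagate distance d=14): x=175/18 (≈9.7222) theta=7/36 (≈0.1944)
After 4 (thin lens f=44): x=175/18 (≈9.7222) theta=-7/264 (≈-0.0265)
After 5 (propagate distance d=9): x=7511/792 (≈9.4836) theta=-7/264 (≈-0.0265)
After 6 (thin lens f=-25): x=7511/792 (≈9.4836) theta=3493/9900 (≈0.3528)
z_focus = -x_out/theta_out = -(7511/792)/(3493/9900) = -26825/998 ≈ -26.8788
Rounded to 4 decimal places: z = -26.8788

Answer: -26.8788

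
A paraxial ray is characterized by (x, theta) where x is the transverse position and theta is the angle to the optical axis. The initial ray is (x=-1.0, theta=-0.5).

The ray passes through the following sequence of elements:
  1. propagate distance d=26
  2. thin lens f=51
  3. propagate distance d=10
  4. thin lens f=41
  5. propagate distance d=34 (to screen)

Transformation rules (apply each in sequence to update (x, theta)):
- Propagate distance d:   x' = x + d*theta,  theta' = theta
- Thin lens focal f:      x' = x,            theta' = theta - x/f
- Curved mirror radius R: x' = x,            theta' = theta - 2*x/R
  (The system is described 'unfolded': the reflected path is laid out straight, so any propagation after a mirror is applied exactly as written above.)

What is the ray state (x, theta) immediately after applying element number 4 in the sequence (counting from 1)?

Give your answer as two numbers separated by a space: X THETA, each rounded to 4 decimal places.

Answer: -16.2549 0.1710

Derivation:
Initial: x=-1.0000 theta=-0.5000
After 1 (propagate distance d=26): x=-14.0000 theta=-0.5000
After 2 (thin lens f=51): x=-14.0000 theta=-23/102 (≈-0.2255)
After 3 (propagate distance d=10): x=-829/51 (≈-16.2549) theta=-23/102 (≈-0.2255)
After 4 (thin lens f=41): x=-829/51 (≈-16.2549) theta=715/4182 (≈0.1710)
Rounded to 4 decimal places: x = -16.2549, theta = 0.1710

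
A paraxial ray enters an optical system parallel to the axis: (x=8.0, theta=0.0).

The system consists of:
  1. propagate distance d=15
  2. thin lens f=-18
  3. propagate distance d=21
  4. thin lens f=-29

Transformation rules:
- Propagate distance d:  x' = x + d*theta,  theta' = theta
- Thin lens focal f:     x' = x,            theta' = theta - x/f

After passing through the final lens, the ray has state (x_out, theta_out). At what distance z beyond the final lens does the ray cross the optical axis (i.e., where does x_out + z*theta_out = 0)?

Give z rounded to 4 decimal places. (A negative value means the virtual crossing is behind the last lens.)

Answer: -16.6324

Derivation:
Initial: x=8.0000 theta=0.0000
After 1 (propagate distance d=15): x=8.0000 theta=0.0000
After 2 (thin lens f=-18): x=8.0000 theta=4/9 (≈0.4444)
After 3 (propagate distance d=21): x=52/3 (≈17.3333) theta=4/9 (≈0.4444)
After 4 (thin lens f=-29): x=52/3 (≈17.3333) theta=272/261 (≈1.0421)
z_focus = -x_out/theta_out = -(52/3)/(272/261) = -1131/68 ≈ -16.6324
Rounded to 4 decimal places: z = -16.6324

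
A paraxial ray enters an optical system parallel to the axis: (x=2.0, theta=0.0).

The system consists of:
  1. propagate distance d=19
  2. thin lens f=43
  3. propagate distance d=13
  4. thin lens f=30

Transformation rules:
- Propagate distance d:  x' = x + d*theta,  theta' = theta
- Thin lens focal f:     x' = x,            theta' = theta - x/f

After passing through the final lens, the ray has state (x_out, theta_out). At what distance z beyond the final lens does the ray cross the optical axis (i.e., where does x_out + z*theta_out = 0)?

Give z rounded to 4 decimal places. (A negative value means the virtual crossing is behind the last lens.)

Initial: x=2.0000 theta=0.0000
After 1 (propagate distance d=19): x=2.0000 theta=0.0000
After 2 (thin lens f=43): x=2.0000 theta=-2/43 (≈-0.0465)
After 3 (propagate distance d=13): x=60/43 (≈1.3953) theta=-2/43 (≈-0.0465)
After 4 (thin lens f=30): x=60/43 (≈1.3953) theta=-4/43 (≈-0.0930)
z_focus = -x_out/theta_out = -(60/43)/(-4/43) = 15.0000
Rounded to 4 decimal places: z = 15.0000

Answer: 15.0000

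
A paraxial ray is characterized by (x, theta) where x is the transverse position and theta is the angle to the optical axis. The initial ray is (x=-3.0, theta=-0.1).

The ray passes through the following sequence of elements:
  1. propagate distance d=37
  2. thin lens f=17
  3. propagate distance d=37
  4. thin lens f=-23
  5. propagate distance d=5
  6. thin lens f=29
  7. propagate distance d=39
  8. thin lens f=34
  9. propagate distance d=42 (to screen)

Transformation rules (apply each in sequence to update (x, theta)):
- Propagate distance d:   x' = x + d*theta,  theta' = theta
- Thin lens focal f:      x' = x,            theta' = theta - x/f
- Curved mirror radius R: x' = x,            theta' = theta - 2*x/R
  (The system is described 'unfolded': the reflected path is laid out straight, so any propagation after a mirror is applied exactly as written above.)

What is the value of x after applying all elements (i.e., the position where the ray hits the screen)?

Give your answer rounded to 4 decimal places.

Answer: 6.6513

Derivation:
Initial: x=-3.0000 theta=-0.1000
After 1 (propagate distance d=37): x=-6.7000 theta=-0.1000
After 2 (thin lens f=17): x=-6.7000 theta=5/17 (≈0.2941)
After 3 (propagate distance d=37): x=711/170 (≈4.1824) theta=5/17 (≈0.2941)
After 4 (thin lens f=-23): x=711/170 (≈4.1824) theta=1861/3910 (≈0.4760)
After 5 (propagate distance d=5): x=12829/1955 (≈6.5621) theta=1861/3910 (≈0.4760)
After 6 (thin lens f=29): x=12829/1955 (≈6.5621) theta=28311/113390 (≈0.2497)
After 7 (propagate distance d=39): x=80357/4930 (≈16.2996) theta=28311/113390 (≈0.2497)
After 8 (thin lens f=34): x=80357/4930 (≈16.2996) theta=-885637/3855260 (≈-0.2297)
After 9 (propagate distance d=42 (to screen)): x=1282121/192763 (≈6.6513) theta=-885637/3855260 (≈-0.2297)
Rounded to 4 decimal places: x = 6.6513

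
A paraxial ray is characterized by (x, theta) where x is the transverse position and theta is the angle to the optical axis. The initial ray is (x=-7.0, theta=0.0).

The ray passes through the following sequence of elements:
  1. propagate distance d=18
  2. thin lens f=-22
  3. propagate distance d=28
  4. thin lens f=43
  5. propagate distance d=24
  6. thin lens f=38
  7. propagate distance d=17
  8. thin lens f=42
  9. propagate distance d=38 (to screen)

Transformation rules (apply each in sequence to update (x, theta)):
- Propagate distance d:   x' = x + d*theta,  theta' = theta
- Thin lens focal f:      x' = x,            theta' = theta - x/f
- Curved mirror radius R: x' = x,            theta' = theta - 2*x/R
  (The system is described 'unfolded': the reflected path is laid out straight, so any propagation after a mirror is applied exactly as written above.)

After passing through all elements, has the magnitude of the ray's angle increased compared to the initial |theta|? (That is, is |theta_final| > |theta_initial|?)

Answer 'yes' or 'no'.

Initial: x=-7.0000 theta=0.0000
After 1 (propagate distance d=18): x=-7.0000 theta=0.0000
After 2 (thin lens f=-22): x=-7.0000 theta=-7/22 (≈-0.3182)
After 3 (propagate distance d=28): x=-175/11 (≈-15.9091) theta=-7/22 (≈-0.3182)
After 4 (thin lens f=43): x=-175/11 (≈-15.9091) theta=49/946 (≈0.0518)
After 5 (propagate distance d=24): x=-6937/473 (≈-14.6660) theta=49/946 (≈0.0518)
After 6 (thin lens f=38): x=-6937/473 (≈-14.6660) theta=3934/8987 (≈0.4377)
After 7 (propagate distance d=17): x=-64925/8987 (≈-7.2243) theta=3934/8987 (≈0.4377)
After 8 (thin lens f=42): x=-64925/8987 (≈-7.2243) theta=2989/4902 (≈0.6098)
After 9 (propagate distance d=38 (to screen)): x=429926/26961 (≈15.9462) theta=2989/4902 (≈0.6098)
|theta_initial|=0.0000 |theta_final|=2989/4902 (≈0.6098) -> increased

Answer: yes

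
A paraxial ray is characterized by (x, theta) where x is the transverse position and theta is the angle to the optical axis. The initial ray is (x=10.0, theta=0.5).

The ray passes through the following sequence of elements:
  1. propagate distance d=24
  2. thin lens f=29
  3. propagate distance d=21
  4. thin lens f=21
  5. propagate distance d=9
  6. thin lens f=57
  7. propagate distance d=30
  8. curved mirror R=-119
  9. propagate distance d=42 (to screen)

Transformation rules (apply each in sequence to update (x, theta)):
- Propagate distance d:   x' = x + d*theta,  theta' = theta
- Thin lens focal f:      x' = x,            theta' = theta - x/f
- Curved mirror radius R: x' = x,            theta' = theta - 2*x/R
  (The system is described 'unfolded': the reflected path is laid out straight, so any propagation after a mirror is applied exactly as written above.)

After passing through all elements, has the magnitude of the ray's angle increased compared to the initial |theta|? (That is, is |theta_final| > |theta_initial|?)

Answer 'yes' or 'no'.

Initial: x=10.0000 theta=0.5000
After 1 (propagate distance d=24): x=22.0000 theta=0.5000
After 2 (thin lens f=29): x=22.0000 theta=-15/58 (≈-0.2586)
After 3 (propagate distance d=21): x=961/58 (≈16.5690) theta=-15/58 (≈-0.2586)
After 4 (thin lens f=21): x=961/58 (≈16.5690) theta=-22/21 (≈-1.0476)
After 5 (propagate distance d=9): x=2899/406 (≈7.1404) theta=-22/21 (≈-1.0476)
After 6 (thin lens f=57): x=2899/406 (≈7.1404) theta=-27143/23142 (≈-1.1729)
After 7 (propagate distance d=30): x=-30907/1102 (≈-28.0463) theta=-27143/23142 (≈-1.1729)
After 8 (curved mirror R=-119): x=-30907/1102 (≈-28.0463) theta=-646873/393414 (≈-1.6443)
After 9 (propagate distance d=42 (to screen)): x=-1819165/18734 (≈-97.1050) theta=-646873/393414 (≈-1.6443)
|theta_initial|=0.5000 |theta_final|=646873/393414 (≈1.6443) -> increased

Answer: yes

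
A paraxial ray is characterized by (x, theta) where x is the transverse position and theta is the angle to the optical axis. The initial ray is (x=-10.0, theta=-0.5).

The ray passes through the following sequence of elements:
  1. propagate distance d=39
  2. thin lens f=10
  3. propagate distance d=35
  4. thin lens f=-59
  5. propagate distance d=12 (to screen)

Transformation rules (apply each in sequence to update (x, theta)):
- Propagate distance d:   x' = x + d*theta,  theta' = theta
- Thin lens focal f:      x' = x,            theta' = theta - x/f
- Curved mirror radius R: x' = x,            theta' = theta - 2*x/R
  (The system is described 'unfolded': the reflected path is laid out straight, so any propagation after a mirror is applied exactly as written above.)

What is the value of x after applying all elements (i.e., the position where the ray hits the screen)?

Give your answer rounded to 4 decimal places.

Initial: x=-10.0000 theta=-0.5000
After 1 (propagate distance d=39): x=-29.5000 theta=-0.5000
After 2 (thin lens f=10): x=-29.5000 theta=2.4500
After 3 (propagate distance d=35): x=56.2500 theta=2.4500
After 4 (thin lens f=-59): x=56.2500 theta=1004/295 (≈3.4034)
After 5 (propagate distance d=12 (to screen)): x=114567/1180 (≈97.0907) theta=1004/295 (≈3.4034)
Rounded to 4 decimal places: x = 97.0907

Answer: 97.0907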